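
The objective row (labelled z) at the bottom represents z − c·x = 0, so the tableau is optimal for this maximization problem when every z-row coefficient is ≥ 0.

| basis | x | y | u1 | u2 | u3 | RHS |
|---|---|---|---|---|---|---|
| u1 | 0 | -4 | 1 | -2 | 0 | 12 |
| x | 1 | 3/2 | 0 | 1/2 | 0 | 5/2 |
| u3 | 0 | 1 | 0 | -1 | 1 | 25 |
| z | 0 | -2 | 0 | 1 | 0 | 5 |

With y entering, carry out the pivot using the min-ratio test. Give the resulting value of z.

25/3

Ratio test on column y — row 1: entry -4 ≤ 0; row 2: (5/2)/(3/2) = 5/3; row 3: 25/1 = 25. Minimum is 5/3 at row 2 (x leaves); pivot element 3/2.
Pivot on row 2; the z-row RHS becomes 5 − (-2)·(5/3) = 25/3.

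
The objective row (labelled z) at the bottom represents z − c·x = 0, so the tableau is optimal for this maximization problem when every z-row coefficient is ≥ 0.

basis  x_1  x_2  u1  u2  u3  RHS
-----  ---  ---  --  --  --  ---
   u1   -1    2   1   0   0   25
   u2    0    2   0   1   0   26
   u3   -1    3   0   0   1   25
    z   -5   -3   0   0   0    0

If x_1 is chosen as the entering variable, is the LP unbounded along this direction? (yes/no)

Every constraint-row entry in column x_1 is ≤ 0, so increasing x_1 is unbounded.

yes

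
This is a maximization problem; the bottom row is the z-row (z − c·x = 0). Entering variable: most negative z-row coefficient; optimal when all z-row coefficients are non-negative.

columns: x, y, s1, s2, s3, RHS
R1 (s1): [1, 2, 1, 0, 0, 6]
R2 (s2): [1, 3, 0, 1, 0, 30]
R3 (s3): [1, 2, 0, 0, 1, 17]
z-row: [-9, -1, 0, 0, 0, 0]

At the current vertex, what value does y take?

y is not in the basis, so in the current basic feasible solution y = 0.

0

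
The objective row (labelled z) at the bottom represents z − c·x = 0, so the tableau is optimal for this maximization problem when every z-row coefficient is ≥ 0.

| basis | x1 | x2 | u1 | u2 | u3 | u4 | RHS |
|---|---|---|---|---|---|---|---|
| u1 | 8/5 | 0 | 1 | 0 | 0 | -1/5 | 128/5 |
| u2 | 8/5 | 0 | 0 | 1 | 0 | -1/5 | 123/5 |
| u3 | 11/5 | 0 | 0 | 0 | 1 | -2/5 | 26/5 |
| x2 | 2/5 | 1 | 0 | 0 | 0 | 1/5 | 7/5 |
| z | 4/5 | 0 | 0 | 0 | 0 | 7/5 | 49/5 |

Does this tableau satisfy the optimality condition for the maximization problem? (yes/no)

Every z-row coefficient is ≥ 0, so the tableau is optimal.

yes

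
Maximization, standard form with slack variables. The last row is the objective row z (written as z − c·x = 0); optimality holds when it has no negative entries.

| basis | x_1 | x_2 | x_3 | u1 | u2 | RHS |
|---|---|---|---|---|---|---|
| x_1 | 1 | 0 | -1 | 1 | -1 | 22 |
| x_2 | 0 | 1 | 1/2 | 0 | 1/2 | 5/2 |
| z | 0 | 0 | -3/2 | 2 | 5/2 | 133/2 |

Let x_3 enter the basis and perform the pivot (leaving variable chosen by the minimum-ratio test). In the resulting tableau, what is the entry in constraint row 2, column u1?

0

Ratio test on column x_3 — row 1: entry -1 ≤ 0; row 2: (5/2)/(1/2) = 5. Minimum is 5 at row 2 (x_2 leaves); pivot element 1/2.
Divide row 2 by 1/2; eliminate column x_3 from the other rows.
In the new row 2, the u1 entry is the old entry divided by the pivot: 0/(1/2) = 0.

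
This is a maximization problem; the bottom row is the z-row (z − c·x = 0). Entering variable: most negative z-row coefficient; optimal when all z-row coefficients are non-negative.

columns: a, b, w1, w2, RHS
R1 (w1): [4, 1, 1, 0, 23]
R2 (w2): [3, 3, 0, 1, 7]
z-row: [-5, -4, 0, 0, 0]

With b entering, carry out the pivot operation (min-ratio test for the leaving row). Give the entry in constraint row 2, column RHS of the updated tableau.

7/3

Ratio test on column b — row 1: 23/1 = 23; row 2: 7/3 = 7/3. Minimum is 7/3 at row 2 (w2 leaves); pivot element 3.
Divide row 2 by 3; eliminate column b from the other rows.
In the new row 2, the RHS entry is the old entry divided by the pivot: 7/3 = 7/3.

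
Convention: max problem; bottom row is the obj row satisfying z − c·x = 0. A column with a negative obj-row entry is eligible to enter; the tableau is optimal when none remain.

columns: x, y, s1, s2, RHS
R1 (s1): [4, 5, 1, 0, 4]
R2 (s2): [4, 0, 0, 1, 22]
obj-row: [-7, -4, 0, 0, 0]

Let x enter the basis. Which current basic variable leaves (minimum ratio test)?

s1

Column x entries and ratios — s1: 4/4 = 1; s2: 22/4 = 11/2.
Smallest ratio is 1 in the row of s1, so s1 leaves.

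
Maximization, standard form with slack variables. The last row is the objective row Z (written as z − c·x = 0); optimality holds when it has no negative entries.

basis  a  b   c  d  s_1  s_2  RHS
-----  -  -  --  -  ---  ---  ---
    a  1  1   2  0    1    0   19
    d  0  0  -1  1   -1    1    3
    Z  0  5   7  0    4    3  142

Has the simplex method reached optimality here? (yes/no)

yes

Every Z-row coefficient is ≥ 0, so the tableau is optimal.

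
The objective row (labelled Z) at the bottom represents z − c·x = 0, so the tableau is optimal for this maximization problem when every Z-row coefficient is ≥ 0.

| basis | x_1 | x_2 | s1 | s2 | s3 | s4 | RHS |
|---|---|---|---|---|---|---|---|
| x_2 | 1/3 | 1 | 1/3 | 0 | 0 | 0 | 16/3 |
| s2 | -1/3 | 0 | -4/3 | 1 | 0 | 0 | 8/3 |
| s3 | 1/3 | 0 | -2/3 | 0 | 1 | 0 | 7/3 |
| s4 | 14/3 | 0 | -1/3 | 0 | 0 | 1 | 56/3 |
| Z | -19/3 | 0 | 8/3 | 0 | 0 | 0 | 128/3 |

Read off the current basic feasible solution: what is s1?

0

s1 is not in the basis, so in the current basic feasible solution s1 = 0.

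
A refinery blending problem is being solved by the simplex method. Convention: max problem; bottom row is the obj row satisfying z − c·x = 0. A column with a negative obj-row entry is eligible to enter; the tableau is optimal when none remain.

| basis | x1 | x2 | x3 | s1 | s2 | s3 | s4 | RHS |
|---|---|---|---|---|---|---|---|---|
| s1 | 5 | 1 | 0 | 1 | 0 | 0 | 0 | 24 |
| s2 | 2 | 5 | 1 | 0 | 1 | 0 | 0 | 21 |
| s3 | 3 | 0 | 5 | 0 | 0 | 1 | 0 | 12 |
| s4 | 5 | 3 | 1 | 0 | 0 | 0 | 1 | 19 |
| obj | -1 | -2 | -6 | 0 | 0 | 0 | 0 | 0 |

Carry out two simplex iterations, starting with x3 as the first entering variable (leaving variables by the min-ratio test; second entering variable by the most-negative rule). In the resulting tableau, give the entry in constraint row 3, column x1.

Ratio test on column x3 — row 1: entry 0 ≤ 0; row 2: 21/1 = 21; row 3: 12/5 = 12/5; row 4: 19/1 = 19. Minimum is 12/5 at row 3 (s3 leaves); pivot element 5.
Divide row 3 by 5; eliminate column x3 from the other rows.
Second iteration: most negative obj-row entry is -2 in column x2, so x2 enters.
Ratio test on column x2 — row 1: 24/1 = 24; row 2: (93/5)/5 = 93/25; row 3: entry 0 ≤ 0; row 4: (83/5)/3 = 83/15. Minimum is 93/25 at row 2 (s2 leaves); pivot element 5.
Divide row 2 by 5; eliminate column x2 from the other rows.
After both pivots, the entry at constraint row 3, column x1 is 3/5.

3/5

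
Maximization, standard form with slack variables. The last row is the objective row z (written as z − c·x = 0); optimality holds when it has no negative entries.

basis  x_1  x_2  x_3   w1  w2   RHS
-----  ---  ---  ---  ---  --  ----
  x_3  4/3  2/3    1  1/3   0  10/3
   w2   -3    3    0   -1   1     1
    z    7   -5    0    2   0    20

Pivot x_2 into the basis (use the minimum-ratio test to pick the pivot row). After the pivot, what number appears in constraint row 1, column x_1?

2

Ratio test on column x_2 — row 1: (10/3)/(2/3) = 5; row 2: 1/3 = 1/3. Minimum is 1/3 at row 2 (w2 leaves); pivot element 3.
Divide row 2 by 3; eliminate column x_2 from the other rows.
Row 1 update in column x_1: 4/3 − (2/3)·(-1) = 2.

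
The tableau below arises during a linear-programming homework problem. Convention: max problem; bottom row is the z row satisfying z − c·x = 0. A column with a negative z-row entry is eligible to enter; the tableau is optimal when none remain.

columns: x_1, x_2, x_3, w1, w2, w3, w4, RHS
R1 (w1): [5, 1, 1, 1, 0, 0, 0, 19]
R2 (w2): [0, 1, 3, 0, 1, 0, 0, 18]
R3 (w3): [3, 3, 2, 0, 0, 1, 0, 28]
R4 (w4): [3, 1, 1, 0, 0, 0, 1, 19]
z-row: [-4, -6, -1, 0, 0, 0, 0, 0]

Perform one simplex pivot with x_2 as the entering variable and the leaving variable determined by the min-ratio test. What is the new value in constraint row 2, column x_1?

-1

Ratio test on column x_2 — row 1: 19/1 = 19; row 2: 18/1 = 18; row 3: 28/3 = 28/3; row 4: 19/1 = 19. Minimum is 28/3 at row 3 (w3 leaves); pivot element 3.
Divide row 3 by 3; eliminate column x_2 from the other rows.
Row 2 update in column x_1: 0 − 1·1 = -1.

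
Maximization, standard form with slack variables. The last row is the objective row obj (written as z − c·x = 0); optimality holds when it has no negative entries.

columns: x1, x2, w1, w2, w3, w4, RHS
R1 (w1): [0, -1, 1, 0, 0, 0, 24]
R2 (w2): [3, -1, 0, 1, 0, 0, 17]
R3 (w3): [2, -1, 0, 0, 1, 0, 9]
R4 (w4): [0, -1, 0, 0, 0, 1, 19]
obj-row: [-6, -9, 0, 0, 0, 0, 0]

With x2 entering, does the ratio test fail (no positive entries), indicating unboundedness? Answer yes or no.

yes

Every constraint-row entry in column x2 is ≤ 0, so increasing x2 is unbounded.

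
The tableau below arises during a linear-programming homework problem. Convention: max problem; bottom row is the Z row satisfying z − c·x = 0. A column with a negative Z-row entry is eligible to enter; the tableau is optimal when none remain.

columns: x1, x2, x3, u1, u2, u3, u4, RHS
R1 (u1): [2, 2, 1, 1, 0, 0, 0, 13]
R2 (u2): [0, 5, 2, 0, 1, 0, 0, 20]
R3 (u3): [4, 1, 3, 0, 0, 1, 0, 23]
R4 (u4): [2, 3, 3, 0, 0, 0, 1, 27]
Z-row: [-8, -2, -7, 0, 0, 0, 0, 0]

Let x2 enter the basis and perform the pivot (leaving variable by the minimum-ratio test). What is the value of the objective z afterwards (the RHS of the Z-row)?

8

Ratio test on column x2 — row 1: 13/2 = 13/2; row 2: 20/5 = 4; row 3: 23/1 = 23; row 4: 27/3 = 9. Minimum is 4 at row 2 (u2 leaves); pivot element 5.
Pivot on row 2; the Z-row RHS becomes 0 − (-2)·4 = 8.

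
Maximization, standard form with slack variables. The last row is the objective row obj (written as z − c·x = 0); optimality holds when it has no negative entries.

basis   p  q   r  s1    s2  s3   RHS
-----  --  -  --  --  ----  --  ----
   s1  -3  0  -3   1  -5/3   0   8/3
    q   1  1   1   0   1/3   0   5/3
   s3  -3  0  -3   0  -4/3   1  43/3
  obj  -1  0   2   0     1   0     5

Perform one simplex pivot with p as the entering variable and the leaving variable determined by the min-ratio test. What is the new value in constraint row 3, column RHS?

Ratio test on column p — row 1: entry -3 ≤ 0; row 2: (5/3)/1 = 5/3; row 3: entry -3 ≤ 0. Minimum is 5/3 at row 2 (q leaves); pivot element 1.
Divide row 2 by 1; eliminate column p from the other rows.
Row 3 update in column RHS: 43/3 − (-3)·(5/3) = 58/3.

58/3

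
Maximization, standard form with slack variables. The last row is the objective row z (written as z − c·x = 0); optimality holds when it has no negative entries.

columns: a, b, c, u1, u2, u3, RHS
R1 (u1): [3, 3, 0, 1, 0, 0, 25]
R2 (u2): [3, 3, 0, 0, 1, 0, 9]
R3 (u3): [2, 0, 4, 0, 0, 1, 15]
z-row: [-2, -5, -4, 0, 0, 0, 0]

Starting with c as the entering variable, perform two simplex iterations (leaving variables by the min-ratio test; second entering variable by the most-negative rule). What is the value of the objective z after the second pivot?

30

Ratio test on column c — row 1: entry 0 ≤ 0; row 2: entry 0 ≤ 0; row 3: 15/4 = 15/4. Minimum is 15/4 at row 3 (u3 leaves); pivot element 4.
Pivot on row 3; the z-row RHS becomes 0 − (-4)·(15/4) = 15.
Next entering variable (most negative z-row entry -5): b.
Ratio test on column b — row 1: 25/3 = 25/3; row 2: 9/3 = 3; row 3: entry 0 ≤ 0. Minimum is 3 at row 2 (u2 leaves); pivot element 3.
After the second pivot the z-row RHS is 15 − (-5)·3 = 30.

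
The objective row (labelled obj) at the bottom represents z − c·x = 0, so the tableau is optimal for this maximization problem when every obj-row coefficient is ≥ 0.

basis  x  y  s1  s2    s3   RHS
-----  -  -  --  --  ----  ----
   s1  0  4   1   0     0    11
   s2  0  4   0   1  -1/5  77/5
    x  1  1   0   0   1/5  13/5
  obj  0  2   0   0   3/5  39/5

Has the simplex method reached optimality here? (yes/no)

Every obj-row coefficient is ≥ 0, so the tableau is optimal.

yes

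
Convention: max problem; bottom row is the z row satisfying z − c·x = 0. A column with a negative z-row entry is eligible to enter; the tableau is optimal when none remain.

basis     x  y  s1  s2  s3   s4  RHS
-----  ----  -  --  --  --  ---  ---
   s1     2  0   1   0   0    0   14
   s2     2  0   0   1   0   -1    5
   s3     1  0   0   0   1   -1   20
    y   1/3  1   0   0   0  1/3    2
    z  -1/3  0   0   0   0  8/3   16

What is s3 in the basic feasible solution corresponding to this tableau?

s3 is basic (row 3); its value is the RHS of that row, 20.

20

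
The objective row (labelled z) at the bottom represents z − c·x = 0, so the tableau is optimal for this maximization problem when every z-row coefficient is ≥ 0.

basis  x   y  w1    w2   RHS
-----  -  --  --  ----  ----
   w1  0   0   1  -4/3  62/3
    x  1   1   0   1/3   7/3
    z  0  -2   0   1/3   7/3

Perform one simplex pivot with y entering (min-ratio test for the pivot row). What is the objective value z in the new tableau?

Ratio test on column y — row 1: entry 0 ≤ 0; row 2: (7/3)/1 = 7/3. Minimum is 7/3 at row 2 (x leaves); pivot element 1.
Pivot on row 2; the z-row RHS becomes 7/3 − (-2)·(7/3) = 7.

7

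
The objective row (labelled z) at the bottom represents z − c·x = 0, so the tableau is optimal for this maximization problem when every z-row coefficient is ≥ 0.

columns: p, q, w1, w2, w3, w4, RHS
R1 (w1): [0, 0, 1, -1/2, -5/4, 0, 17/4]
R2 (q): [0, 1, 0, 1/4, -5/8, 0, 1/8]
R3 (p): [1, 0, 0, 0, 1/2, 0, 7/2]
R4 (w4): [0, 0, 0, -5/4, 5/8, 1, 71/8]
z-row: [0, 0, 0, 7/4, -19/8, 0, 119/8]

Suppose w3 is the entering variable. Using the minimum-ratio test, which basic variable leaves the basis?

p

Column w3 entries and ratios — w1: -5/4 ≤ 0, skip; q: -5/8 ≤ 0, skip; p: (7/2)/(1/2) = 7; w4: (71/8)/(5/8) = 71/5.
Smallest ratio is 7 in the row of p, so p leaves.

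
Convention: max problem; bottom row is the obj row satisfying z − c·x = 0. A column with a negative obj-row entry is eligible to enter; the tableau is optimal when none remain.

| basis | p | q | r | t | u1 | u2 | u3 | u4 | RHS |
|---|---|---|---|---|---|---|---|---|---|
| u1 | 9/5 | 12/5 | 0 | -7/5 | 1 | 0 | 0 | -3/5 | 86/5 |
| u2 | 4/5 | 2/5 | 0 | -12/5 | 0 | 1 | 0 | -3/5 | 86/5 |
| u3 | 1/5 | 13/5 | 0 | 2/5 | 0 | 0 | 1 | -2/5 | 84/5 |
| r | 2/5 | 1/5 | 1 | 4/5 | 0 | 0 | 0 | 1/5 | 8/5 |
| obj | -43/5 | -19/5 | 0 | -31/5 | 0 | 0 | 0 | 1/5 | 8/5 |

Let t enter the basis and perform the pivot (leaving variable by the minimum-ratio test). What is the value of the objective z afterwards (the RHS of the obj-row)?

Ratio test on column t — row 1: entry -7/5 ≤ 0; row 2: entry -12/5 ≤ 0; row 3: (84/5)/(2/5) = 42; row 4: (8/5)/(4/5) = 2. Minimum is 2 at row 4 (r leaves); pivot element 4/5.
Pivot on row 4; the obj-row RHS becomes 8/5 − (-31/5)·2 = 14.

14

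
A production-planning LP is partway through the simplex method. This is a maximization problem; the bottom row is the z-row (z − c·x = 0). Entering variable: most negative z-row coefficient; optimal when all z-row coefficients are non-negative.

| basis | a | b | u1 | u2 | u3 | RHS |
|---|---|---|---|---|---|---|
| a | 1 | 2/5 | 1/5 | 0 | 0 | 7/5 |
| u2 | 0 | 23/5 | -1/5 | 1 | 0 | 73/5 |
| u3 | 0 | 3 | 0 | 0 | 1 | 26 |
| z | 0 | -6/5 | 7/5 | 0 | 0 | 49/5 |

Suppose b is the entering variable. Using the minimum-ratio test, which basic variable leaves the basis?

Column b entries and ratios — a: (7/5)/(2/5) = 7/2; u2: (73/5)/(23/5) = 73/23; u3: 26/3 = 26/3.
Smallest ratio is 73/23 in the row of u2, so u2 leaves.

u2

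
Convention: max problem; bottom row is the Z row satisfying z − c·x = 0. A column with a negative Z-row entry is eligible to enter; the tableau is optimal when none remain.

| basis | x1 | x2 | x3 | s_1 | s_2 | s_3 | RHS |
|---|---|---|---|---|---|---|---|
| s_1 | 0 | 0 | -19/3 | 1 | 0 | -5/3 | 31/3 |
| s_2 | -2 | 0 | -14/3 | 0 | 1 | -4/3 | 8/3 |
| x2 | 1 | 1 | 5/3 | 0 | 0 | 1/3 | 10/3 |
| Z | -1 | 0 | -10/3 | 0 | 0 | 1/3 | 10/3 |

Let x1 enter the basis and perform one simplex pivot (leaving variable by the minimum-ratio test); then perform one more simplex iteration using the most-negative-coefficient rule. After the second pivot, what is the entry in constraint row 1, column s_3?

Ratio test on column x1 — row 1: entry 0 ≤ 0; row 2: entry -2 ≤ 0; row 3: (10/3)/1 = 10/3. Minimum is 10/3 at row 3 (x2 leaves); pivot element 1.
Divide row 3 by 1; eliminate column x1 from the other rows.
Second iteration: most negative Z-row entry is -5/3 in column x3, so x3 enters.
Ratio test on column x3 — row 1: entry -19/3 ≤ 0; row 2: entry -4/3 ≤ 0; row 3: (10/3)/(5/3) = 2. Minimum is 2 at row 3 (x1 leaves); pivot element 5/3.
Divide row 3 by 5/3; eliminate column x3 from the other rows.
After both pivots, the entry at constraint row 1, column s_3 is -2/5.

-2/5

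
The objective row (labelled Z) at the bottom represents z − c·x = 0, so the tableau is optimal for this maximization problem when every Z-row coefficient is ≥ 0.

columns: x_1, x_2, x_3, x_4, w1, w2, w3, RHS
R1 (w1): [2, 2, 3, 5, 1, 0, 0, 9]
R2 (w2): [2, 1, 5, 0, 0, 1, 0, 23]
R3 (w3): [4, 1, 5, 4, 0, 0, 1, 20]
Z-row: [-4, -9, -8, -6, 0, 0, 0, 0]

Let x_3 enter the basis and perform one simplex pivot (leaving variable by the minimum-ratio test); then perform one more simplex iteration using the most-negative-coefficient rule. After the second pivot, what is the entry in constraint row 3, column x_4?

3/2

Ratio test on column x_3 — row 1: 9/3 = 3; row 2: 23/5 = 23/5; row 3: 20/5 = 4. Minimum is 3 at row 1 (w1 leaves); pivot element 3.
Divide row 1 by 3; eliminate column x_3 from the other rows.
Second iteration: most negative Z-row entry is -11/3 in column x_2, so x_2 enters.
Ratio test on column x_2 — row 1: 3/(2/3) = 9/2; row 2: entry -7/3 ≤ 0; row 3: entry -7/3 ≤ 0. Minimum is 9/2 at row 1 (x_3 leaves); pivot element 2/3.
Divide row 1 by 2/3; eliminate column x_2 from the other rows.
After both pivots, the entry at constraint row 3, column x_4 is 3/2.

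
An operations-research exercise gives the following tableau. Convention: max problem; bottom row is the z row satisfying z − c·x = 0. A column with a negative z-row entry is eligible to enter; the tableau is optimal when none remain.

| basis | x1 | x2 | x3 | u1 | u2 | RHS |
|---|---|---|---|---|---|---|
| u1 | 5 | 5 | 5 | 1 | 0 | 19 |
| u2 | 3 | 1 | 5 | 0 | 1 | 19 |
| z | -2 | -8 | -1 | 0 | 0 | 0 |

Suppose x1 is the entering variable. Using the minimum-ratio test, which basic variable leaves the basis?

Column x1 entries and ratios — u1: 19/5 = 19/5; u2: 19/3 = 19/3.
Smallest ratio is 19/5 in the row of u1, so u1 leaves.

u1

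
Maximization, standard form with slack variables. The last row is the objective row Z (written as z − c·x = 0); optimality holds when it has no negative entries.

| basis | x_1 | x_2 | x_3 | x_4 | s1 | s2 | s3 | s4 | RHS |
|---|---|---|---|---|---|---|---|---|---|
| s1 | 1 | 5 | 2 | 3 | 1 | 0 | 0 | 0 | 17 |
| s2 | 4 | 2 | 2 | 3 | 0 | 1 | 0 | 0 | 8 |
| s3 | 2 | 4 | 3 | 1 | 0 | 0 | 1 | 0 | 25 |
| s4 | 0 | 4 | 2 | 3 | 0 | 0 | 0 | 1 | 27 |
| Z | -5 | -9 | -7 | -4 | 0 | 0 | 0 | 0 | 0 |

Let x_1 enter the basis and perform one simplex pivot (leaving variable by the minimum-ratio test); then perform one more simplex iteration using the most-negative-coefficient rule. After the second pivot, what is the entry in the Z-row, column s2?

8/9

Ratio test on column x_1 — row 1: 17/1 = 17; row 2: 8/4 = 2; row 3: 25/2 = 25/2; row 4: entry 0 ≤ 0. Minimum is 2 at row 2 (s2 leaves); pivot element 4.
Divide row 2 by 4; eliminate column x_1 from the other rows.
Second iteration: most negative Z-row entry is -13/2 in column x_2, so x_2 enters.
Ratio test on column x_2 — row 1: 15/(9/2) = 10/3; row 2: 2/(1/2) = 4; row 3: 21/3 = 7; row 4: 27/4 = 27/4. Minimum is 10/3 at row 1 (s1 leaves); pivot element 9/2.
Divide row 1 by 9/2; eliminate column x_2 from the other rows.
After both pivots, the entry at the Z-row, column s2 is 8/9.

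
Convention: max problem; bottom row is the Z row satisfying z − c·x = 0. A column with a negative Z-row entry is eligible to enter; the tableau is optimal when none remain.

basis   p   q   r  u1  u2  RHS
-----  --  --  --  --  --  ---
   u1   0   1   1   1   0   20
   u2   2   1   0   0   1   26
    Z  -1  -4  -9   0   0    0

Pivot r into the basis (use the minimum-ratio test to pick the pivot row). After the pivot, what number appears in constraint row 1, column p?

0

Ratio test on column r — row 1: 20/1 = 20; row 2: entry 0 ≤ 0. Minimum is 20 at row 1 (u1 leaves); pivot element 1.
Divide row 1 by 1; eliminate column r from the other rows.
In the new row 1, the p entry is the old entry divided by the pivot: 0/1 = 0.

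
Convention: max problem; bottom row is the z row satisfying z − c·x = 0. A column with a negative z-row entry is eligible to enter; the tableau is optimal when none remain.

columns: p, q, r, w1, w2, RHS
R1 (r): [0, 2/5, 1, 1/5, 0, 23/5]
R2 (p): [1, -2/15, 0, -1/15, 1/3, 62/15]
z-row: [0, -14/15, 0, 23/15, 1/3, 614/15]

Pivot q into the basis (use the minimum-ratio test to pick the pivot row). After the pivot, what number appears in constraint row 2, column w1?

Ratio test on column q — row 1: (23/5)/(2/5) = 23/2; row 2: entry -2/15 ≤ 0. Minimum is 23/2 at row 1 (r leaves); pivot element 2/5.
Divide row 1 by 2/5; eliminate column q from the other rows.
Row 2 update in column w1: -1/15 − (-2/15)·(1/2) = 0.

0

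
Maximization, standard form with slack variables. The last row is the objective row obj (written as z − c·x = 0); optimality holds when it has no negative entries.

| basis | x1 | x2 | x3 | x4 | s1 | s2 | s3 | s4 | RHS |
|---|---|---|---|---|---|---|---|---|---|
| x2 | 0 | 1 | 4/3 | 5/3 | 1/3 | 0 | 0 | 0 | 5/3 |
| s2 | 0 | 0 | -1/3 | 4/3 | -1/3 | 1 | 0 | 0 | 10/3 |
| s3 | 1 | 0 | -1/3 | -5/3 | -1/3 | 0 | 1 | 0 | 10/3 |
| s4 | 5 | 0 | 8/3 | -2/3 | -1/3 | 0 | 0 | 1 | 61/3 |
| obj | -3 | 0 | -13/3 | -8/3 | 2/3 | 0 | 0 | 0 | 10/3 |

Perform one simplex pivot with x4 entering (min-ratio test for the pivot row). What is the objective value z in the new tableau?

6

Ratio test on column x4 — row 1: (5/3)/(5/3) = 1; row 2: (10/3)/(4/3) = 5/2; row 3: entry -5/3 ≤ 0; row 4: entry -2/3 ≤ 0. Minimum is 1 at row 1 (x2 leaves); pivot element 5/3.
Pivot on row 1; the obj-row RHS becomes 10/3 − (-8/3)·1 = 6.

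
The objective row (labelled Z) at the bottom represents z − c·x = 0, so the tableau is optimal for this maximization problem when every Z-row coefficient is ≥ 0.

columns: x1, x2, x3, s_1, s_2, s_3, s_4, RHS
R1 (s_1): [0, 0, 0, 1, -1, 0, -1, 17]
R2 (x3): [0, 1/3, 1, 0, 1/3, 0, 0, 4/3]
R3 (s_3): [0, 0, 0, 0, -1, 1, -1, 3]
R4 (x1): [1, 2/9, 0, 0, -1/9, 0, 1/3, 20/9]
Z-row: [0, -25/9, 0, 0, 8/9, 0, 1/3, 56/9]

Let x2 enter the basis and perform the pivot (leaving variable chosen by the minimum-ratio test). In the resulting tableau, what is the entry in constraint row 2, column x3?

Ratio test on column x2 — row 1: entry 0 ≤ 0; row 2: (4/3)/(1/3) = 4; row 3: entry 0 ≤ 0; row 4: (20/9)/(2/9) = 10. Minimum is 4 at row 2 (x3 leaves); pivot element 1/3.
Divide row 2 by 1/3; eliminate column x2 from the other rows.
In the new row 2, the x3 entry is the old entry divided by the pivot: 1/(1/3) = 3.

3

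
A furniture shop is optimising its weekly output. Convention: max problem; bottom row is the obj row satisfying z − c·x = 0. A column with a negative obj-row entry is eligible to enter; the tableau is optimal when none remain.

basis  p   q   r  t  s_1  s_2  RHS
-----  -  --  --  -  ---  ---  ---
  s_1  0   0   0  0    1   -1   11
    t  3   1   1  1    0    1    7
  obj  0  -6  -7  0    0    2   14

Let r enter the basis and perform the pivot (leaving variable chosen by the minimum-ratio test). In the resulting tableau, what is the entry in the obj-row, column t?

7

Ratio test on column r — row 1: entry 0 ≤ 0; row 2: 7/1 = 7. Minimum is 7 at row 2 (t leaves); pivot element 1.
Divide row 2 by 1; eliminate column r from the other rows.
obj-row update in column t: 0 − (-7)·1 = 7.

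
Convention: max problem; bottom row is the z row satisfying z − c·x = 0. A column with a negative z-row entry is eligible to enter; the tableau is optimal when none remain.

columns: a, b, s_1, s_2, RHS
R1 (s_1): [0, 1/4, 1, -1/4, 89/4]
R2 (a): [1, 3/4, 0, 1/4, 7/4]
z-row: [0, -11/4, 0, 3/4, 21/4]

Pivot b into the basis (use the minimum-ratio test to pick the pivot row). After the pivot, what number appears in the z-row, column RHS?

Ratio test on column b — row 1: (89/4)/(1/4) = 89; row 2: (7/4)/(3/4) = 7/3. Minimum is 7/3 at row 2 (a leaves); pivot element 3/4.
Divide row 2 by 3/4; eliminate column b from the other rows.
z-row update in column RHS: 21/4 − (-11/4)·(7/3) = 35/3.

35/3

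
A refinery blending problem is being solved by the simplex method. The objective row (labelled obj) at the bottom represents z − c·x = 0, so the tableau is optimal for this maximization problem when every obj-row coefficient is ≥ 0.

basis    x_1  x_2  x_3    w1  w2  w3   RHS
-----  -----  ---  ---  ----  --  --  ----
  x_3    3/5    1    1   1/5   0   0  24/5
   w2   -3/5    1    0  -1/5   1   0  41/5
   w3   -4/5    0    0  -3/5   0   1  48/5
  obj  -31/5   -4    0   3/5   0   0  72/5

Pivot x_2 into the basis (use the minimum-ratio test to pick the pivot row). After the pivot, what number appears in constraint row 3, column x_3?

Ratio test on column x_2 — row 1: (24/5)/1 = 24/5; row 2: (41/5)/1 = 41/5; row 3: entry 0 ≤ 0. Minimum is 24/5 at row 1 (x_3 leaves); pivot element 1.
Divide row 1 by 1; eliminate column x_2 from the other rows.
Row 3 update in column x_3: 0 − 0·1 = 0.

0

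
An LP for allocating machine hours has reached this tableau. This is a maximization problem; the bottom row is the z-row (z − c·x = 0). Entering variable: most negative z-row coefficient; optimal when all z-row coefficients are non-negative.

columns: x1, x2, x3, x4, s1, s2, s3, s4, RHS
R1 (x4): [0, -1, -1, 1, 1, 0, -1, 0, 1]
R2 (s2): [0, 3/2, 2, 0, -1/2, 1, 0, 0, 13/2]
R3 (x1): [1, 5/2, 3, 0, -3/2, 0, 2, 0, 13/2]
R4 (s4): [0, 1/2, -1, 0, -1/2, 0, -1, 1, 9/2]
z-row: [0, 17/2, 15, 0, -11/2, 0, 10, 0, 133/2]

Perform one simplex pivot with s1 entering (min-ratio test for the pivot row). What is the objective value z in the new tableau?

Ratio test on column s1 — row 1: 1/1 = 1; row 2: entry -1/2 ≤ 0; row 3: entry -3/2 ≤ 0; row 4: entry -1/2 ≤ 0. Minimum is 1 at row 1 (x4 leaves); pivot element 1.
Pivot on row 1; the z-row RHS becomes 133/2 − (-11/2)·1 = 72.

72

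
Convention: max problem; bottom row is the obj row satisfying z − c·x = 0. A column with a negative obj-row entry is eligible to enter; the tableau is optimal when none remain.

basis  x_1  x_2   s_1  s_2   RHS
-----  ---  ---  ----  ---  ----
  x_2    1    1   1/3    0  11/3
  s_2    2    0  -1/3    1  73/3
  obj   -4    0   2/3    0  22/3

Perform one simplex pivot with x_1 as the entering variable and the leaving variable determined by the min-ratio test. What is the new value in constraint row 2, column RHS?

17

Ratio test on column x_1 — row 1: (11/3)/1 = 11/3; row 2: (73/3)/2 = 73/6. Minimum is 11/3 at row 1 (x_2 leaves); pivot element 1.
Divide row 1 by 1; eliminate column x_1 from the other rows.
Row 2 update in column RHS: 73/3 − 2·(11/3) = 17.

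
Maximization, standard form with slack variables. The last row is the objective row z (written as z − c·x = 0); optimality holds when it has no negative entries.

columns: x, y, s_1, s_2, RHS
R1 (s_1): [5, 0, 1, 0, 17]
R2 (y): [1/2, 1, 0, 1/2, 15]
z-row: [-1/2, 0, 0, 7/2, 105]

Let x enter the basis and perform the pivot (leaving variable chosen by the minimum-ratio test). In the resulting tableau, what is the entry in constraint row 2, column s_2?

Ratio test on column x — row 1: 17/5 = 17/5; row 2: 15/(1/2) = 30. Minimum is 17/5 at row 1 (s_1 leaves); pivot element 5.
Divide row 1 by 5; eliminate column x from the other rows.
Row 2 update in column s_2: 1/2 − (1/2)·0 = 1/2.

1/2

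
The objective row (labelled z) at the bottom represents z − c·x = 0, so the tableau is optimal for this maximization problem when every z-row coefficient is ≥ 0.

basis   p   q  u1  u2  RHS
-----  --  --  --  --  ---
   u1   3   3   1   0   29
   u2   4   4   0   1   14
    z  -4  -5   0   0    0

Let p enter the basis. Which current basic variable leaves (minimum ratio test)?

u2

Column p entries and ratios — u1: 29/3 = 29/3; u2: 14/4 = 7/2.
Smallest ratio is 7/2 in the row of u2, so u2 leaves.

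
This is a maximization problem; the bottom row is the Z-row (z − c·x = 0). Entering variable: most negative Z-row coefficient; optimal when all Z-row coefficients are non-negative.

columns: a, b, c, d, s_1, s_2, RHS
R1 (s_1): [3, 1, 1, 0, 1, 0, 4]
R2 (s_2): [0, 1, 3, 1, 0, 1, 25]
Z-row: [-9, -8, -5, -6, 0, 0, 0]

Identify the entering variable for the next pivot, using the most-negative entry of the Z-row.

a

Negative Z-row entries: a: -9, b: -8, c: -5, d: -6.
The most negative is -9 in column a, so a enters.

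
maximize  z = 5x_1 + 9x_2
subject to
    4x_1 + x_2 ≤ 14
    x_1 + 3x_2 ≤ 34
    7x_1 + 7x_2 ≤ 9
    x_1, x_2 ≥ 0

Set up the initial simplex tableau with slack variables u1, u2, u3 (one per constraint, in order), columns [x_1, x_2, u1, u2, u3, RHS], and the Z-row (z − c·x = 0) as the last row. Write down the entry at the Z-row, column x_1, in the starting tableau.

The Z-row carries the negated objective coefficients: the x_1 entry is -5.

-5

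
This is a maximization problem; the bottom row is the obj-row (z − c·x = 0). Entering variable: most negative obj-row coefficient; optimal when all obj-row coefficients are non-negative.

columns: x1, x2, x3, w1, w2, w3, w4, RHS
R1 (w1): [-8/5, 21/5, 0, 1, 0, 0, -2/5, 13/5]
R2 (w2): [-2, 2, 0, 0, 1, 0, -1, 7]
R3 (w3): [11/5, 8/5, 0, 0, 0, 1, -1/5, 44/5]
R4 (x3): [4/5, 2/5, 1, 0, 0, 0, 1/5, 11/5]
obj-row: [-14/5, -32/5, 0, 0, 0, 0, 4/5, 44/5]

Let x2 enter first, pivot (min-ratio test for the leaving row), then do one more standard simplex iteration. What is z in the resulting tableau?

Ratio test on column x2 — row 1: (13/5)/(21/5) = 13/21; row 2: 7/2 = 7/2; row 3: (44/5)/(8/5) = 11/2; row 4: (11/5)/(2/5) = 11/2. Minimum is 13/21 at row 1 (w1 leaves); pivot element 21/5.
Pivot on row 1; the obj-row RHS becomes 44/5 − (-32/5)·(13/21) = 268/21.
Next entering variable (most negative obj-row entry -110/21): x1.
Ratio test on column x1 — row 1: entry -8/21 ≤ 0; row 2: entry -26/21 ≤ 0; row 3: (164/21)/(59/21) = 164/59; row 4: (41/21)/(20/21) = 41/20. Minimum is 41/20 at row 4 (x3 leaves); pivot element 20/21.
After the second pivot the obj-row RHS is 268/21 − (-110/21)·(41/20) = 47/2.

47/2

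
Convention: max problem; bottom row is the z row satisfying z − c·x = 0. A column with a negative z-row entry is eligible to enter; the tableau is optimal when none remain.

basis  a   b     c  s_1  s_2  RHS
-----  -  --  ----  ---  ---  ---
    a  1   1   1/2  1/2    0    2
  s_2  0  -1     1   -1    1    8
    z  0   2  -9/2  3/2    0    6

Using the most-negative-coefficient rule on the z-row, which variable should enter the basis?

c

Negative z-row entries: c: -9/2.
The most negative is -9/2 in column c, so c enters.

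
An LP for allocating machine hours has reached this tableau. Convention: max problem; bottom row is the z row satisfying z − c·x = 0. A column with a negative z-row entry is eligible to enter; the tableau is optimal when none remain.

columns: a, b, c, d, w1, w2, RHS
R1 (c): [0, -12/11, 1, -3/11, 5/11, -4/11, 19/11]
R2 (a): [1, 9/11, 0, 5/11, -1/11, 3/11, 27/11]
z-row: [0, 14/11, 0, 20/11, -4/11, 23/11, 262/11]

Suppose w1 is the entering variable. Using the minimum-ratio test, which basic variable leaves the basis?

c

Column w1 entries and ratios — c: (19/11)/(5/11) = 19/5; a: -1/11 ≤ 0, skip.
Smallest ratio is 19/5 in the row of c, so c leaves.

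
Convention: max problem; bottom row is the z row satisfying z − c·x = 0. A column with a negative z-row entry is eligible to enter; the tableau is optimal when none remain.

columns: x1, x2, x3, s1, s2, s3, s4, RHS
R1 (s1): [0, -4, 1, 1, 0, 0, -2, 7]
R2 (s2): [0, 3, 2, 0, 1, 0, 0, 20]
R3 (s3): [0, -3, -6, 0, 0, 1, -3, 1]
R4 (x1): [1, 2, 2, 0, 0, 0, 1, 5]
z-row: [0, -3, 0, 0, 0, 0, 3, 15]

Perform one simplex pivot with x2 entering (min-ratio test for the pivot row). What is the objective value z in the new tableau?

45/2

Ratio test on column x2 — row 1: entry -4 ≤ 0; row 2: 20/3 = 20/3; row 3: entry -3 ≤ 0; row 4: 5/2 = 5/2. Minimum is 5/2 at row 4 (x1 leaves); pivot element 2.
Pivot on row 4; the z-row RHS becomes 15 − (-3)·(5/2) = 45/2.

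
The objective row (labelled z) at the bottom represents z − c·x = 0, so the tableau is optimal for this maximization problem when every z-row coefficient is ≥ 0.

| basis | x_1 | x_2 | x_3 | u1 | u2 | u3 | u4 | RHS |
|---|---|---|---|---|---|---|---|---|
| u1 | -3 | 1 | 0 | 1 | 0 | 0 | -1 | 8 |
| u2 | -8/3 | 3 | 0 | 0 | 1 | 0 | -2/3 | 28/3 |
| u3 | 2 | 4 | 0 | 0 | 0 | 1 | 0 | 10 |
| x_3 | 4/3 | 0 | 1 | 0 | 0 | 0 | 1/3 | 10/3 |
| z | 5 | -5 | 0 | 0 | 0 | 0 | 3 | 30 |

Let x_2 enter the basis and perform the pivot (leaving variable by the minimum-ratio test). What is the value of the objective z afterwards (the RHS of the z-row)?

85/2

Ratio test on column x_2 — row 1: 8/1 = 8; row 2: (28/3)/3 = 28/9; row 3: 10/4 = 5/2; row 4: entry 0 ≤ 0. Minimum is 5/2 at row 3 (u3 leaves); pivot element 4.
Pivot on row 3; the z-row RHS becomes 30 − (-5)·(5/2) = 85/2.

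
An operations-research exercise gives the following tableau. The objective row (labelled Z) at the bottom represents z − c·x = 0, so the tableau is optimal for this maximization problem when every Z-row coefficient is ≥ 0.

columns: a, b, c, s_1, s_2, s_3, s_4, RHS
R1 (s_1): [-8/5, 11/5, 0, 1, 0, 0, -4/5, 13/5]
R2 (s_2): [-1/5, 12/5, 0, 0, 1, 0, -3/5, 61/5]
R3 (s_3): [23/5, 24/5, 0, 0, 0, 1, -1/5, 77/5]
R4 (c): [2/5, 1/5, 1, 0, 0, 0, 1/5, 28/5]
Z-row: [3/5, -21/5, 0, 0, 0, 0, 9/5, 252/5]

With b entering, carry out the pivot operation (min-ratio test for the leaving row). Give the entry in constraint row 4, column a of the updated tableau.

Ratio test on column b — row 1: (13/5)/(11/5) = 13/11; row 2: (61/5)/(12/5) = 61/12; row 3: (77/5)/(24/5) = 77/24; row 4: (28/5)/(1/5) = 28. Minimum is 13/11 at row 1 (s_1 leaves); pivot element 11/5.
Divide row 1 by 11/5; eliminate column b from the other rows.
Row 4 update in column a: 2/5 − (1/5)·(-8/11) = 6/11.

6/11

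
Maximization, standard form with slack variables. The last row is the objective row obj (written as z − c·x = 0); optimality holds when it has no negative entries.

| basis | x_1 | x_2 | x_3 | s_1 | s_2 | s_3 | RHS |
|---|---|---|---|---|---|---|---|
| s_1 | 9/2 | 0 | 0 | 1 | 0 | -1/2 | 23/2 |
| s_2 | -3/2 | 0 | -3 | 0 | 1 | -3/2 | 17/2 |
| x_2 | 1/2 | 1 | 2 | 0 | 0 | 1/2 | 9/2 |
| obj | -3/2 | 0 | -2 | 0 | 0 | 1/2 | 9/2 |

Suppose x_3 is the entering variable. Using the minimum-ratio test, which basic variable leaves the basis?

Column x_3 entries and ratios — s_1: 0 ≤ 0, skip; s_2: -3 ≤ 0, skip; x_2: (9/2)/2 = 9/4.
Smallest ratio is 9/4 in the row of x_2, so x_2 leaves.

x_2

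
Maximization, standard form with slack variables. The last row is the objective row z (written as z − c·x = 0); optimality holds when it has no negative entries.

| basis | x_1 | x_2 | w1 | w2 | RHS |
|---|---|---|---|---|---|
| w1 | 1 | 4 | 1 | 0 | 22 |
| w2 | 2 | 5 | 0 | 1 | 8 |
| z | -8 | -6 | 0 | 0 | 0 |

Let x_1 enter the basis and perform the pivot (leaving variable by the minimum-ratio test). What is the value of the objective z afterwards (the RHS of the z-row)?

Ratio test on column x_1 — row 1: 22/1 = 22; row 2: 8/2 = 4. Minimum is 4 at row 2 (w2 leaves); pivot element 2.
Pivot on row 2; the z-row RHS becomes 0 − (-8)·4 = 32.

32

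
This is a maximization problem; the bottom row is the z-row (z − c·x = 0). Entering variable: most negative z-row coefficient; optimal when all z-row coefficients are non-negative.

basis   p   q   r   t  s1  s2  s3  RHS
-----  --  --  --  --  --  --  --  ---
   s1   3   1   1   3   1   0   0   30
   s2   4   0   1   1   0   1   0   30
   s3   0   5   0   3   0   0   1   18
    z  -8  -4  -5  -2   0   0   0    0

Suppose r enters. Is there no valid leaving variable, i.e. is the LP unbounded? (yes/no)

no

Column r has positive entries in row(s) 1, 2, so the ratio test bounds it — not unbounded.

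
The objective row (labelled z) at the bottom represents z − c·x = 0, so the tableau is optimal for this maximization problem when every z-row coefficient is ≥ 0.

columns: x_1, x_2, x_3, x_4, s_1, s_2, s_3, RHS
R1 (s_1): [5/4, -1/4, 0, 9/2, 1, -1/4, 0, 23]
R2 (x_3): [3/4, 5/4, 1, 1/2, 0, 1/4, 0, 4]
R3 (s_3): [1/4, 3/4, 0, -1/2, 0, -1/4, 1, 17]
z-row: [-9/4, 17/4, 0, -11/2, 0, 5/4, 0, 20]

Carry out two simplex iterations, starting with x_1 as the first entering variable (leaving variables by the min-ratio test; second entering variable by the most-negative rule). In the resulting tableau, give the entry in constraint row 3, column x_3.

Ratio test on column x_1 — row 1: 23/(5/4) = 92/5; row 2: 4/(3/4) = 16/3; row 3: 17/(1/4) = 68. Minimum is 16/3 at row 2 (x_3 leaves); pivot element 3/4.
Divide row 2 by 3/4; eliminate column x_1 from the other rows.
Second iteration: most negative z-row entry is -4 in column x_4, so x_4 enters.
Ratio test on column x_4 — row 1: (49/3)/(11/3) = 49/11; row 2: (16/3)/(2/3) = 8; row 3: entry -2/3 ≤ 0. Minimum is 49/11 at row 1 (s_1 leaves); pivot element 11/3.
Divide row 1 by 11/3; eliminate column x_4 from the other rows.
After both pivots, the entry at constraint row 3, column x_3 is -7/11.

-7/11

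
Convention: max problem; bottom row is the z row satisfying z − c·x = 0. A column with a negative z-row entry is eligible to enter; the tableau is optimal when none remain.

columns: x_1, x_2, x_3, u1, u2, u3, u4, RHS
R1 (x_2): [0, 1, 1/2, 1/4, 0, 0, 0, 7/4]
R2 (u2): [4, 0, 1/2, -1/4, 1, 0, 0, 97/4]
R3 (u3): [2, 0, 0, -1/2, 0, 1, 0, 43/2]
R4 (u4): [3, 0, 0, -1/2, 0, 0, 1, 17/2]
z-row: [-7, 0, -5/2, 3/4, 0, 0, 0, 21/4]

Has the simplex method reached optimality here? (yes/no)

no

The z-row has a negative entry -7 in column x_1, so it is not optimal.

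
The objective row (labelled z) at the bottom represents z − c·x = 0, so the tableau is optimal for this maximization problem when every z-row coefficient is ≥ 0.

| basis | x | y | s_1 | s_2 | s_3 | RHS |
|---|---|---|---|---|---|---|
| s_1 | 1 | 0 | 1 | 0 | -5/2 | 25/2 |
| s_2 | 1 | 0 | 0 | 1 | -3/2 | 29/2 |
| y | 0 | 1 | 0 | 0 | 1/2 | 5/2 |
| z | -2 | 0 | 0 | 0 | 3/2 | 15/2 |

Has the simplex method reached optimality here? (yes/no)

The z-row has a negative entry -2 in column x, so it is not optimal.

no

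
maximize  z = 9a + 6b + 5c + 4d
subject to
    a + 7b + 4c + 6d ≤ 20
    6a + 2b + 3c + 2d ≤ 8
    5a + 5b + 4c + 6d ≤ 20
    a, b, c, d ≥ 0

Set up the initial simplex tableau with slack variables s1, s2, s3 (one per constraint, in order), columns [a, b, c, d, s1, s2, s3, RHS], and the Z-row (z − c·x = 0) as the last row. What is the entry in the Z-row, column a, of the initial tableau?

-9

The Z-row carries the negated objective coefficients: the a entry is -9.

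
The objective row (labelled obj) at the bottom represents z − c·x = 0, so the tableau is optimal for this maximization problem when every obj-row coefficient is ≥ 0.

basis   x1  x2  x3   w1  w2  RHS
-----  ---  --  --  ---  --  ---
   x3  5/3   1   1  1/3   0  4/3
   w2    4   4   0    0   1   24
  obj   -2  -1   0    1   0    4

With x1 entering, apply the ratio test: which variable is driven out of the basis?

Column x1 entries and ratios — x3: (4/3)/(5/3) = 4/5; w2: 24/4 = 6.
Smallest ratio is 4/5 in the row of x3, so x3 leaves.

x3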